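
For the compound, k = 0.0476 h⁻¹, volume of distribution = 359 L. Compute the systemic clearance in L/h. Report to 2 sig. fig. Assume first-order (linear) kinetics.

17 L/h

CL = k × Vd = 0.0476 × 359 = 17.09 L/h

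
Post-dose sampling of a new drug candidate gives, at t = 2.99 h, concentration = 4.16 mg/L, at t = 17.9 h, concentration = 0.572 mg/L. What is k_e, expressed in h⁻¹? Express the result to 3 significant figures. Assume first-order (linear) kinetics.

0.133 h⁻¹

k = ln(C₁/C₂) / (t₂ − t₁) = ln(4.16/0.572) / (17.9 − 2.99)
  = 1.984 / 14.91 = 0.1331 h⁻¹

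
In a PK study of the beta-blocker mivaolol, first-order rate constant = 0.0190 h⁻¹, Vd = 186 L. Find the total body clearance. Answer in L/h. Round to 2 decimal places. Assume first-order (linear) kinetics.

3.53 L/h

CL = k × Vd = 0.0190 × 186 = 3.534 L/h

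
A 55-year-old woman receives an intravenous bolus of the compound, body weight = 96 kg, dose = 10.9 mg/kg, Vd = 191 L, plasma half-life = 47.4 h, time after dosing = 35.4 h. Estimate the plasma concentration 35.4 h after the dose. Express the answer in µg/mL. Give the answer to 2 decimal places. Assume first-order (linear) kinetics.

Total dose = 10.9 × 96 = 1046 mg
C₀ = Dose / Vd = 1046 / 191 = 5.476 mg/L
k = ln2 / t½ = 0.693147 / 47.4 = 0.01462 h⁻¹
C = C₀ · e^(−k·t) = 5.476 × e^(−0.01462 × 35.4)
  = 5.476 × 0.5960 = 3.264 mg/L
(3.264 mg/L = 3.264 µg/mL)

3.26 µg/mL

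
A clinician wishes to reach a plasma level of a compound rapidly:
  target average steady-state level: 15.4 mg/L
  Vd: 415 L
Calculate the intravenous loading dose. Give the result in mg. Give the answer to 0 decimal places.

LD = Css × Vd = 15.4 × 415 = 6391 mg

6391 mg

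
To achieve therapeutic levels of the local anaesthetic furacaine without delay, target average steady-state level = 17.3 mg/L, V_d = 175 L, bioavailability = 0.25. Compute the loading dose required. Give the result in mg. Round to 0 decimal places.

LD = Css × Vd / F = 17.3 × 175 / 0.25 = 12110 mg

12110 mg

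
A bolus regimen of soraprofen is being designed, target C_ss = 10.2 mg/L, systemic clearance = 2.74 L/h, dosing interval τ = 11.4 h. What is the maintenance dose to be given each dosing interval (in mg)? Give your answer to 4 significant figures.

At steady state, Dose/τ = Css × CL.
Dose = Css × CL × τ = 10.2 × 2.740 × 11.4 = 318.6 mg

318.6 mg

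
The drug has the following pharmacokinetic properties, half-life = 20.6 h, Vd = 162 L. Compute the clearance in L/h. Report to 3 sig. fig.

k = ln2 / t½ = 0.693147 / 20.6 = 0.03365 h⁻¹
CL = k × Vd = 0.03365 × 162 = 5.451 L/h

5.45 L/h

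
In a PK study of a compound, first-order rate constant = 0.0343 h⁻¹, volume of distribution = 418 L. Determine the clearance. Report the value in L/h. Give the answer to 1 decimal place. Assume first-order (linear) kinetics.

CL = k × Vd = 0.0343 × 418 = 14.34 L/h

14.3 L/h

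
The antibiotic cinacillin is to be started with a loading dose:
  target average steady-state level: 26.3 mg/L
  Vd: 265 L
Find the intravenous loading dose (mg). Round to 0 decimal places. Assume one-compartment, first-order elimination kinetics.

6970 mg

LD = Css × Vd = 26.3 × 265 = 6970 mg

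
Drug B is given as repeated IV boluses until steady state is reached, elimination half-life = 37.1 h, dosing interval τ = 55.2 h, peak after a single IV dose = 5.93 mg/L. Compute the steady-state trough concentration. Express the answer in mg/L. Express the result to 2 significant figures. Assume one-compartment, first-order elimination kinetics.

3.3 mg/L

k = ln2 / t½ = 0.693147 / 37.1 = 0.01868 h⁻¹
e^(−kτ) = e^(−0.01868 × 55.2) = 0.3566
Accumulation ratio R = 1 / (1 − e^(−kτ)) = 1 / (1 − 0.3566) = 1.554
Steady-state trough = C₀ × R × e^(−kτ) = 5.93 × 1.554 × 0.3566 = 3.286 mg/L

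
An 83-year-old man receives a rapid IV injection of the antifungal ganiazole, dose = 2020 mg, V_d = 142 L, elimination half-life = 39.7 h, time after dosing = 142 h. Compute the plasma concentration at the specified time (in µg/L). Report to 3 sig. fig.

1190 µg/L

C₀ = Dose / Vd = 2020 / 142 = 14.23 mg/L
k = ln2 / t½ = 0.693147 / 39.7 = 0.01746 h⁻¹
C = C₀ · e^(−k·t) = 14.23 × e^(−0.01746 × 142)
  = 14.23 × 0.08380 = 1.192 mg/L
Convert: 1.192 mg/L × 1000 = 1192 µg/L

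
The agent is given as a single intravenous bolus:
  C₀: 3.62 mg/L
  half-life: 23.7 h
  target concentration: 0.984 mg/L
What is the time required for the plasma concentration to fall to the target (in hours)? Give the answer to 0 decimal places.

45 h

k = ln2 / t½ = 0.693147 / 23.7 = 0.02925 h⁻¹
t = ln(C₀ / C) / k = ln(3.620 / 0.984) / 0.02925
  = ln(3.679) / 0.02925 = 1.303 / 0.02925 = 44.55 h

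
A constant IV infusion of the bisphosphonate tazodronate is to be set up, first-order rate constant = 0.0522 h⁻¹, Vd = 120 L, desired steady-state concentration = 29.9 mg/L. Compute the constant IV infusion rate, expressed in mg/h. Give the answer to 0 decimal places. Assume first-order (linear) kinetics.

187 mg/h

CL = k × Vd = 0.05220 × 120 = 6.264 L/h
At steady state, infusion rate R₀ = Css × CL = 29.9 × 6.264 = 187.3 mg/h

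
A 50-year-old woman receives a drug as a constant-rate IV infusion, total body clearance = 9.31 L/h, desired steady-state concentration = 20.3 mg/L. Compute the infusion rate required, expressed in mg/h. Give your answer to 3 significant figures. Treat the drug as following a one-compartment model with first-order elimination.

At steady state, infusion rate R₀ = Css × CL = 20.3 × 9.310 = 189.0 mg/h

189 mg/h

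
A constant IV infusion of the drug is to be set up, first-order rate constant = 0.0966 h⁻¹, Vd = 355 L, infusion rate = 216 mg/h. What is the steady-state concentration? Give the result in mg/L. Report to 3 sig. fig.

6.30 mg/L

CL = k × Vd = 0.09660 × 355 = 34.29 L/h
At steady state Css = R₀ / CL = 216 / 34.29 = 6.299 mg/L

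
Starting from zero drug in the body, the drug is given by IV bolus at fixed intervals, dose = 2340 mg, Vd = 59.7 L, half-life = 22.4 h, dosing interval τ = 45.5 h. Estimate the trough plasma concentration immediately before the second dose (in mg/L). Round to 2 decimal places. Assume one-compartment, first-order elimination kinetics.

9.59 mg/L

C₀ per dose = Dose / Vd = 2340 / 59.7 = 39.20 mg/L
k = ln2 / t½ = 0.693147 / 22.4 = 0.03094 h⁻¹
Fraction remaining after one interval: r = e^(−kτ) = e^(−0.03094 × 45.5) = 0.2447
Before dose 2, 1 dose has been given (aged 1τ).
C_trough = C₀ × r = 39.20 × 0.2447 = 9.592 mg/L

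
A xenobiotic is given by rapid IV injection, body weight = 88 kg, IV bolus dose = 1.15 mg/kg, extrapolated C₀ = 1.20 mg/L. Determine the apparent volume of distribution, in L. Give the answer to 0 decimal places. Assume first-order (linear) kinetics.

Dose = 1.15 × 88 = 101.2 mg
Vd = Dose / C₀ = 101.2 / 1.20 = 84.33 L

84 L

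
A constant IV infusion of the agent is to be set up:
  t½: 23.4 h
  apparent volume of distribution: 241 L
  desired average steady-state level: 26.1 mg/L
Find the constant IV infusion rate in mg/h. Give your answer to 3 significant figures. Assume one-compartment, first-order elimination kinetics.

k = ln2 / t½ = 0.693147 / 23.4 = 0.02962 h⁻¹
CL = k × Vd = 0.02962 × 241 = 7.138 L/h
At steady state, infusion rate R₀ = Css × CL = 26.1 × 7.138 = 186.3 mg/h

186 mg/h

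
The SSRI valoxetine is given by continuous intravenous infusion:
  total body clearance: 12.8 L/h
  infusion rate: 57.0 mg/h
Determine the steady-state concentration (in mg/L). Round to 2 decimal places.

At steady state Css = R₀ / CL = 57.0 / 12.80 = 4.453 mg/L

4.45 mg/L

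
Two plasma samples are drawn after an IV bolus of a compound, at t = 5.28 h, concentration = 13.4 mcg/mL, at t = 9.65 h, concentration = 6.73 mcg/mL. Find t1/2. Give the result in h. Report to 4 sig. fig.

4.398 h

k = ln(C₁/C₂) / (t₂ − t₁) = ln(13.4/6.73) / (9.65 − 5.28)
  = 0.6887 / 4.370 = 0.1576 h⁻¹
t½ = ln2 / k = 0.693147 / 0.1576 = 4.398 h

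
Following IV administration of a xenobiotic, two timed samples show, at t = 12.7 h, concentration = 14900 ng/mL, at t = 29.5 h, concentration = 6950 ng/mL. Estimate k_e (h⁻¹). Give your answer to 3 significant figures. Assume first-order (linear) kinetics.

k = ln(C₁/C₂) / (t₂ − t₁) = ln(14900/6950) / (29.5 − 12.7)
  = 0.7626 / 16.80 = 0.04539 h⁻¹

0.0454 h⁻¹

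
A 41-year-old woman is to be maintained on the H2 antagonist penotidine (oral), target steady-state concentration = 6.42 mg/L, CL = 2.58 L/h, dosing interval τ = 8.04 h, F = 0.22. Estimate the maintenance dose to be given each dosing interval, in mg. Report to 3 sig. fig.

At steady state, F × (Dose/τ) = Css × CL.
Dose = Css × CL × τ / F = 6.42 × 2.580 × 8.04 / 0.22 = 605.3 mg

605 mg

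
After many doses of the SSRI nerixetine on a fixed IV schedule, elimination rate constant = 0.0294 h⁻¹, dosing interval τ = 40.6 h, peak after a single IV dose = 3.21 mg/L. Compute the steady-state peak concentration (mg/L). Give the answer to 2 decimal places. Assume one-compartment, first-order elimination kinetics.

e^(−kτ) = e^(−0.02940 × 40.6) = 0.3031
Accumulation ratio R = 1 / (1 − e^(−kτ)) = 1 / (1 − 0.3031) = 1.435
Steady-state peak = C₀ × R = 3.21 × 1.435 = 4.606 mg/L

4.61 mg/L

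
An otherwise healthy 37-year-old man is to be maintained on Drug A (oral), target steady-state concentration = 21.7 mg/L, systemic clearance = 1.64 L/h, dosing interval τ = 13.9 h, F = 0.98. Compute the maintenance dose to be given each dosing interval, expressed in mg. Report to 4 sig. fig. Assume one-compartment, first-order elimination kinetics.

At steady state, F × (Dose/τ) = Css × CL.
Dose = Css × CL × τ / F = 21.7 × 1.640 × 13.9 / 0.98 = 504.8 mg

504.8 mg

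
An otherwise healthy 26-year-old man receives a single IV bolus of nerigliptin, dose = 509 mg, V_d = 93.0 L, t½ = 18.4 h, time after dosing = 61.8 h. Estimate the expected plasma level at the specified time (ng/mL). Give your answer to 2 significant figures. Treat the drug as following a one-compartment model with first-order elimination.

530 ng/mL

C₀ = Dose / Vd = 509.0 / 93.0 = 5.473 mg/L
k = ln2 / t½ = 0.693147 / 18.4 = 0.03767 h⁻¹
C = C₀ · e^(−k·t) = 5.473 × e^(−0.03767 × 61.8)
  = 5.473 × 0.09749 = 0.5336 mg/L
Convert: 0.5336 mg/L × 1000 = 533.6 ng/mL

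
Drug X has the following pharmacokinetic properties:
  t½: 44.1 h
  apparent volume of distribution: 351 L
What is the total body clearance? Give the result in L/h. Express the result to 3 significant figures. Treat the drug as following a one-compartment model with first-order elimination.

k = ln2 / t½ = 0.693147 / 44.1 = 0.01572 h⁻¹
CL = k × Vd = 0.01572 × 351 = 5.518 L/h

5.52 L/h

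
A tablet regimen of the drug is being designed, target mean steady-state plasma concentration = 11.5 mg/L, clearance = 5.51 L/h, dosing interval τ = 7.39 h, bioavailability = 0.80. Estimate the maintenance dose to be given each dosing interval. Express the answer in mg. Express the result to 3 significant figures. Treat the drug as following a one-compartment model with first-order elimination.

At steady state, F × (Dose/τ) = Css × CL.
Dose = Css × CL × τ / F = 11.5 × 5.510 × 7.39 / 0.80 = 585.3 mg

585 mg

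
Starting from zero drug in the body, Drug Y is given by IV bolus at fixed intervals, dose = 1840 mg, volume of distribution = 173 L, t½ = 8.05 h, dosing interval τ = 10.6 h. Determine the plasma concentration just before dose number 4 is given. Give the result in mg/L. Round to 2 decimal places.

6.67 mg/L

C₀ per dose = Dose / Vd = 1840 / 173 = 10.64 mg/L
k = ln2 / t½ = 0.693147 / 8.05 = 0.08611 h⁻¹
Fraction remaining after one interval: r = e^(−kτ) = e^(−0.08611 × 10.6) = 0.4014
Before dose 4, 3 doses have been given (aged 1τ, 2τ, 3τ).
C_trough = C₀ × (r + r² + … + r^3) = C₀ × r(1−r^3)/(1−r)
        = 10.64 × 0.4014 × (1 − 0.06467) / (1 − 0.4014) = 6.673 mg/L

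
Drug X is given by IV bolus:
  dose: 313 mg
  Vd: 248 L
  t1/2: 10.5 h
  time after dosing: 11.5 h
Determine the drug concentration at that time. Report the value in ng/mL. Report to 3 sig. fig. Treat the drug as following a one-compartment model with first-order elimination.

591 ng/mL

C₀ = Dose / Vd = 313.0 / 248 = 1.262 mg/L
k = ln2 / t½ = 0.693147 / 10.5 = 0.06601 h⁻¹
C = C₀ · e^(−k·t) = 1.262 × e^(−0.06601 × 11.5)
  = 1.262 × 0.4681 = 0.5907 mg/L
Convert: 0.5907 mg/L × 1000 = 590.7 ng/mL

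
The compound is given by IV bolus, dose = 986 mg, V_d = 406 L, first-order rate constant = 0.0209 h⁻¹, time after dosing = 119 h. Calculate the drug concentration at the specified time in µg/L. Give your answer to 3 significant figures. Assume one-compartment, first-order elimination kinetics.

202 µg/L

C₀ = Dose / Vd = 986.0 / 406 = 2.429 mg/L
C = C₀ · e^(−k·t) = 2.429 × e^(−0.02090 × 119)
  = 2.429 × 0.08315 = 0.2020 mg/L
Convert: 0.2020 mg/L × 1000 = 202.0 µg/L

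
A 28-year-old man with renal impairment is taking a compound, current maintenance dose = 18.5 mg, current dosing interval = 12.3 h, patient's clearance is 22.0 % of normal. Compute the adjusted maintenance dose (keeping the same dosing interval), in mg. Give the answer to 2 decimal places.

4.07 mg

To keep the same average steady-state level, dosing rate must scale with clearance.
CL ratio = 22.0 / 100 = 0.2200
New dose (same interval) = 18.5 × 0.2200 = 4.070 mg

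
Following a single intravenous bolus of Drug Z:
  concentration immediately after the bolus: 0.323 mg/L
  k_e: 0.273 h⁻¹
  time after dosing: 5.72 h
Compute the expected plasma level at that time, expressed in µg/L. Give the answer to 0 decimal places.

68 µg/L

C = C₀ · e^(−k·t) = 0.3230 × e^(−0.2730 × 5.72)
  = 0.3230 × 0.2098 = 0.06777 mg/L
Convert: 0.06777 mg/L × 1000 = 67.77 µg/L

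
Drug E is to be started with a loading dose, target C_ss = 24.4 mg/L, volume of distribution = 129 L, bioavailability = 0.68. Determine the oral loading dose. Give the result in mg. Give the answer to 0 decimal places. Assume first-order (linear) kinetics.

4629 mg

LD = Css × Vd / F = 24.4 × 129 / 0.68 = 4629 mg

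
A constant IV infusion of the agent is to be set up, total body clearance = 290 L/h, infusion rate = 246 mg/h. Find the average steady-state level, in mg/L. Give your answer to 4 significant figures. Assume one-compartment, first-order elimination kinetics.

At steady state Css = R₀ / CL = 246 / 290.0 = 0.8483 mg/L

0.8483 mg/L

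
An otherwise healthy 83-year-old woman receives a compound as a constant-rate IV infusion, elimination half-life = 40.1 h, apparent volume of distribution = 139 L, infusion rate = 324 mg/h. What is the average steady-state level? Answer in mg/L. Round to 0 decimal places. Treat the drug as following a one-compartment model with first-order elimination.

135 mg/L

k = ln2 / t½ = 0.693147 / 40.1 = 0.01729 h⁻¹
CL = k × Vd = 0.01729 × 139 = 2.403 L/h
At steady state Css = R₀ / CL = 324 / 2.403 = 134.8 mg/L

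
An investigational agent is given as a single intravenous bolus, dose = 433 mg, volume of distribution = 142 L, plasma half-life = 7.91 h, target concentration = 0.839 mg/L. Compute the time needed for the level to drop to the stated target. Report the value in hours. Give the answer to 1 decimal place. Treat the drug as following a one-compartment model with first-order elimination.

14.7 h

C₀ = Dose / Vd = 433.0 / 142 = 3.049 mg/L
k = ln2 / t½ = 0.693147 / 7.91 = 0.08763 h⁻¹
t = ln(C₀ / C) / k = ln(3.049 / 0.839) / 0.08763
  = ln(3.634) / 0.08763 = 1.290 / 0.08763 = 14.72 h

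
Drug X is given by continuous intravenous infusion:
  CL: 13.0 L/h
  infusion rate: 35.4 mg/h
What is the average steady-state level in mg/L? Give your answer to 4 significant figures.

At steady state Css = R₀ / CL = 35.4 / 13.00 = 2.723 mg/L

2.723 mg/L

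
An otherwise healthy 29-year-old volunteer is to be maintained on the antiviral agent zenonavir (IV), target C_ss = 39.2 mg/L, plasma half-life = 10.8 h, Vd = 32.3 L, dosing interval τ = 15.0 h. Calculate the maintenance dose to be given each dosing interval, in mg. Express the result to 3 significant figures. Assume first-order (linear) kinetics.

1220 mg

k = ln2 / t½ = 0.693147 / 10.8 = 0.06418 h⁻¹
CL = k × Vd = 0.06418 × 32.3 = 2.073 L/h
At steady state, Dose/τ = Css × CL.
Dose = Css × CL × τ = 39.2 × 2.073 × 15.0 = 1219 mg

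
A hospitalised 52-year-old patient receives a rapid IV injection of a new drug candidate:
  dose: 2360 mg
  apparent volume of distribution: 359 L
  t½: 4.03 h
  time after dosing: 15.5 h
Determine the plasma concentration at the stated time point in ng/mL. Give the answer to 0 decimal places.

457 ng/mL

C₀ = Dose / Vd = 2360 / 359 = 6.574 mg/L
k = ln2 / t½ = 0.693147 / 4.03 = 0.1720 h⁻¹
C = C₀ · e^(−k·t) = 6.574 × e^(−0.1720 × 15.5)
  = 6.574 × 0.06953 = 0.4571 mg/L
Convert: 0.4571 mg/L × 1000 = 457.1 ng/mL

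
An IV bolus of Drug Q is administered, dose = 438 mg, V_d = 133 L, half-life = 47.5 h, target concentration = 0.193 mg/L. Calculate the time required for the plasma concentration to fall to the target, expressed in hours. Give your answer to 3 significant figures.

C₀ = Dose / Vd = 438.0 / 133 = 3.293 mg/L
k = ln2 / t½ = 0.693147 / 47.5 = 0.01459 h⁻¹
t = ln(C₀ / C) / k = ln(3.293 / 0.193) / 0.01459
  = ln(17.06) / 0.01459 = 2.837 / 0.01459 = 194.4 h

194 h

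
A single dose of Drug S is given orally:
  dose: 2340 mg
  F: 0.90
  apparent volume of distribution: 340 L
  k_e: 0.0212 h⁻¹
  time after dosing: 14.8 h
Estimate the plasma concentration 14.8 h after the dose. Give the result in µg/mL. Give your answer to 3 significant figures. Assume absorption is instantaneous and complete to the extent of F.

4.53 µg/mL

Amount reaching circulation = F × Dose = 0.90 × 2340 = 2106 mg
C₀ = F·Dose / Vd = 2106 / 340 = 6.194 mg/L
C = C₀ · e^(−k·t) = 6.194 × e^(−0.02120 × 14.8)
  = 6.194 × 0.7307 = 4.526 mg/L
(4.526 mg/L = 4.526 µg/mL)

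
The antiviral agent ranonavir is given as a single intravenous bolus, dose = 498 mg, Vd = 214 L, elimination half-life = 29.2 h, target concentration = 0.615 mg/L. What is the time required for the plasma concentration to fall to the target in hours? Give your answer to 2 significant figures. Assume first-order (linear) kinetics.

56 h

C₀ = Dose / Vd = 498.0 / 214 = 2.327 mg/L
k = ln2 / t½ = 0.693147 / 29.2 = 0.02374 h⁻¹
t = ln(C₀ / C) / k = ln(2.327 / 0.615) / 0.02374
  = ln(3.784) / 0.02374 = 1.331 / 0.02374 = 56.07 h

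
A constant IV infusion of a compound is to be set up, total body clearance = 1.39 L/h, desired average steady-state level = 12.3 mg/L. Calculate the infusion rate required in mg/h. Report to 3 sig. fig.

At steady state, infusion rate R₀ = Css × CL = 12.3 × 1.390 = 17.10 mg/h

17.1 mg/h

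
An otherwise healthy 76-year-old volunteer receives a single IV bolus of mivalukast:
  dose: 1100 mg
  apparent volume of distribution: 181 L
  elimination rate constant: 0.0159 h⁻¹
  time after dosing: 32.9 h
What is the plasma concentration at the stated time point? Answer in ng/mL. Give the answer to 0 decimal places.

C₀ = Dose / Vd = 1100 / 181 = 6.077 mg/L
C = C₀ · e^(−k·t) = 6.077 × e^(−0.01590 × 32.9)
  = 6.077 × 0.5927 = 3.602 mg/L
Convert: 3.602 mg/L × 1000 = 3602 ng/mL

3602 ng/mL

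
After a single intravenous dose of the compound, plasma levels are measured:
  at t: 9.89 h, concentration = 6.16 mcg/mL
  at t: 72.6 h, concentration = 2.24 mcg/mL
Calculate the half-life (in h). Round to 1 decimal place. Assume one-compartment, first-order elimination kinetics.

43.0 h

k = ln(C₁/C₂) / (t₂ − t₁) = ln(6.16/2.24) / (72.6 − 9.89)
  = 1.012 / 62.71 = 0.01614 h⁻¹
t½ = ln2 / k = 0.693147 / 0.01614 = 42.95 h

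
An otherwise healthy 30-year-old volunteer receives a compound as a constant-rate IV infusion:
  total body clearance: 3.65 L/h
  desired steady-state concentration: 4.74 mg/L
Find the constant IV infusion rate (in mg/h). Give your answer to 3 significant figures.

At steady state, infusion rate R₀ = Css × CL = 4.74 × 3.650 = 17.30 mg/h

17.3 mg/h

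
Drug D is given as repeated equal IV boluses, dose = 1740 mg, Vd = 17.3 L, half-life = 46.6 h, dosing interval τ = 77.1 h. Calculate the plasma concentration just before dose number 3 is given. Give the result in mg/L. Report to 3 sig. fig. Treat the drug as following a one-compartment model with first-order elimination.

C₀ per dose = Dose / Vd = 1740 / 17.3 = 100.6 mg/L
k = ln2 / t½ = 0.693147 / 46.6 = 0.01487 h⁻¹
Fraction remaining after one interval: r = e^(−kτ) = e^(−0.01487 × 77.1) = 0.3178
Before dose 3, 2 doses have been given (aged 1τ, 2τ).
C_trough = C₀ × (r + r²) = 100.6 × (0.3178 + 0.1010) = 42.13 mg/L

42.1 mg/L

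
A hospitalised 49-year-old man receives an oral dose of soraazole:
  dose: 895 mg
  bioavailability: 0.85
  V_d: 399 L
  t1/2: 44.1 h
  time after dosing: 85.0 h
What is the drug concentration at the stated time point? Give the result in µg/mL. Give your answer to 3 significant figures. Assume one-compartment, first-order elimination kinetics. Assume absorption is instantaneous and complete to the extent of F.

0.501 µg/mL

Amount reaching circulation = F × Dose = 0.85 × 895.0 = 760.8 mg
C₀ = F·Dose / Vd = 760.8 / 399 = 1.907 mg/L
k = ln2 / t½ = 0.693147 / 44.1 = 0.01572 h⁻¹
C = C₀ · e^(−k·t) = 1.907 × e^(−0.01572 × 85.0)
  = 1.907 × 0.2628 = 0.5012 mg/L
(0.5012 mg/L = 0.5012 µg/mL)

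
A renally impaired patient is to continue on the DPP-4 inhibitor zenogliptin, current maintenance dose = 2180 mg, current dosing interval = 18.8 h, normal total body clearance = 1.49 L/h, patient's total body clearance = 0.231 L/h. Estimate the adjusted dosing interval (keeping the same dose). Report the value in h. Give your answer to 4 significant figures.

To keep the same average steady-state level, dosing rate must scale with clearance.
CL ratio = 0.231 / 1.49 = 0.1550
New interval (same dose) = 18.8 / 0.1550 = 121.3 h

121.3 h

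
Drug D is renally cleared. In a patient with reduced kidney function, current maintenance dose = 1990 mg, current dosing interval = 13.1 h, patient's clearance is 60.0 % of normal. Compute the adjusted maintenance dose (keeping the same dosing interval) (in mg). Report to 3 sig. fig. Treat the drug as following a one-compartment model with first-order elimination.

To keep the same average steady-state level, dosing rate must scale with clearance.
CL ratio = 60.0 / 100 = 0.6000
New dose (same interval) = 1990 × 0.6000 = 1194 mg

1190 mg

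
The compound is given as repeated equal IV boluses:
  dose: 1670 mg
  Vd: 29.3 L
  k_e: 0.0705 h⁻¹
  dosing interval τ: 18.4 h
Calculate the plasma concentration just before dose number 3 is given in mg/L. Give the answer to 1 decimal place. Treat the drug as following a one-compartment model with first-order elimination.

C₀ per dose = Dose / Vd = 1670 / 29.3 = 57.00 mg/L
Fraction remaining after one interval: r = e^(−kτ) = e^(−0.07050 × 18.4) = 0.2733
Before dose 3, 2 doses have been given (aged 1τ, 2τ).
C_trough = C₀ × (r + r²) = 57.00 × (0.2733 + 0.07469) = 19.84 mg/L

19.8 mg/L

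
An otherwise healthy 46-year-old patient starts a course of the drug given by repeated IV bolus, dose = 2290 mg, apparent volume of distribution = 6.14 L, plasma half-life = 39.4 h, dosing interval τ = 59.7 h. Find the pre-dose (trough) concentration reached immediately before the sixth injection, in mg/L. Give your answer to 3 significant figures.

200 mg/L

C₀ per dose = Dose / Vd = 2290 / 6.14 = 373.0 mg/L
k = ln2 / t½ = 0.693147 / 39.4 = 0.01759 h⁻¹
Fraction remaining after one interval: r = e^(−kτ) = e^(−0.01759 × 59.7) = 0.3499
Before dose 6, 5 doses have been given (aged 1τ, 2τ, 3τ, 4τ, 5τ).
C_trough = C₀ × (r + r² + … + r^5) = C₀ × r(1−r^5)/(1−r)
        = 373.0 × 0.3499 × (1 − 0.005245) / (1 − 0.3499) = 199.7 mg/L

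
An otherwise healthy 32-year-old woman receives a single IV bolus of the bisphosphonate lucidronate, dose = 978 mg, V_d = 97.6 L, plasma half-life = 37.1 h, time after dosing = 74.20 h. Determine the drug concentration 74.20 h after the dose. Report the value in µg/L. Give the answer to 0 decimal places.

2505 µg/L

C₀ = Dose / Vd = 978.0 / 97.6 = 10.02 mg/L
k = ln2 / t½ = 0.693147 / 37.1 = 0.01868 h⁻¹
t / t½ = 74.20 / 37.1 = 2 half-lives
C = C₀ × (1/2)^2 = 10.02 × 0.2500 = 2.505 mg/L
Convert: 2.505 mg/L × 1000 = 2505 µg/L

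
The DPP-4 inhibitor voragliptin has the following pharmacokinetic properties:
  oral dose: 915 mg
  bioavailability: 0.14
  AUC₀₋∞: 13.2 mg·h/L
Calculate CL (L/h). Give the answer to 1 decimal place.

9.7 L/h

CL = F·Dose / AUC = 0.14 × 915 / 13.2 = 9.705 L/h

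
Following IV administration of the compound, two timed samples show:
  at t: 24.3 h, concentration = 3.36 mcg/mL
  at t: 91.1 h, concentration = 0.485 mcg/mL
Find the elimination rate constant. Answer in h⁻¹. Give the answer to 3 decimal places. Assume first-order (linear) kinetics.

k = ln(C₁/C₂) / (t₂ − t₁) = ln(3.36/0.485) / (91.1 − 24.3)
  = 1.936 / 66.80 = 0.02898 h⁻¹

0.029 h⁻¹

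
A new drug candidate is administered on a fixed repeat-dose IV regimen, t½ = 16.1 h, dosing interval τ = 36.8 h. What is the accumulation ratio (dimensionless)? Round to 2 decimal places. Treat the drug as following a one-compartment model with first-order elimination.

1.26

k = ln2 / t½ = 0.693147 / 16.1 = 0.04305 h⁻¹
e^(−kτ) = e^(−0.04305 × 36.8) = 0.2051
Accumulation ratio R = 1 / (1 − e^(−kτ)) = 1 / (1 − 0.2051) = 1.258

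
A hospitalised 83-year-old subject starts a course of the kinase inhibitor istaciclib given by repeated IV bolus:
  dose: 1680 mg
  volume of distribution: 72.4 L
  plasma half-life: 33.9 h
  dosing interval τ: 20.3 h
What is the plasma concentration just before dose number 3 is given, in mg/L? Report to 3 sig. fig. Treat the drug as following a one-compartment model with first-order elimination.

C₀ per dose = Dose / Vd = 1680 / 72.4 = 23.20 mg/L
k = ln2 / t½ = 0.693147 / 33.9 = 0.02045 h⁻¹
Fraction remaining after one interval: r = e^(−kτ) = e^(−0.02045 × 20.3) = 0.6603
Before dose 3, 2 doses have been given (aged 1τ, 2τ).
C_trough = C₀ × (r + r²) = 23.20 × (0.6603 + 0.4360) = 25.43 mg/L

25.4 mg/L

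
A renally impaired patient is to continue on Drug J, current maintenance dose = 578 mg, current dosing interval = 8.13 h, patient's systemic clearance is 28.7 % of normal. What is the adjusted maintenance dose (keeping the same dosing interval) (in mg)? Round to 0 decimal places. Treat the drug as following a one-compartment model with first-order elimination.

166 mg

To keep the same average steady-state level, dosing rate must scale with clearance.
CL ratio = 28.7 / 100 = 0.2870
New dose (same interval) = 578 × 0.2870 = 165.9 mg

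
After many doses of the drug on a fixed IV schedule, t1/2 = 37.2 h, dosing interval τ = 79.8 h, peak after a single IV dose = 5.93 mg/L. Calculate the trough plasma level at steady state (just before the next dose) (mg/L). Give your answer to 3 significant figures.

k = ln2 / t½ = 0.693147 / 37.2 = 0.01863 h⁻¹
e^(−kτ) = e^(−0.01863 × 79.8) = 0.2261
Accumulation ratio R = 1 / (1 − e^(−kτ)) = 1 / (1 − 0.2261) = 1.292
Steady-state trough = C₀ × R × e^(−kτ) = 5.93 × 1.292 × 0.2261 = 1.732 mg/L

1.73 mg/L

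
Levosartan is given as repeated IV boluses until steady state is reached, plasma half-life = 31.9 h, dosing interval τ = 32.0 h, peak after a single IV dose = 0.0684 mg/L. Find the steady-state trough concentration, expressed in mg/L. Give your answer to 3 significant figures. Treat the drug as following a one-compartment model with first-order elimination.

k = ln2 / t½ = 0.693147 / 31.9 = 0.02173 h⁻¹
e^(−kτ) = e^(−0.02173 × 32.0) = 0.4989
Accumulation ratio R = 1 / (1 − e^(−kτ)) = 1 / (1 − 0.4989) = 1.996
Steady-state trough = C₀ × R × e^(−kτ) = 0.0684 × 1.996 × 0.4989 = 0.06811 mg/L

0.0681 mg/L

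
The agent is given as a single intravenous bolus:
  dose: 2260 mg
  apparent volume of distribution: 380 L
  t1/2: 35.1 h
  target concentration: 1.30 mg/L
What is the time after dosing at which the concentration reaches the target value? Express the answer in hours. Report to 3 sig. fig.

77.0 h

C₀ = Dose / Vd = 2260 / 380 = 5.947 mg/L
k = ln2 / t½ = 0.693147 / 35.1 = 0.01975 h⁻¹
t = ln(C₀ / C) / k = ln(5.947 / 1.30) / 0.01975
  = ln(4.575) / 0.01975 = 1.521 / 0.01975 = 77.01 h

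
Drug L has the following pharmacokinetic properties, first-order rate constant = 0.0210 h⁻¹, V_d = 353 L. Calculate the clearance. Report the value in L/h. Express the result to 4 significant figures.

CL = k × Vd = 0.0210 × 353 = 7.413 L/h

7.413 L/h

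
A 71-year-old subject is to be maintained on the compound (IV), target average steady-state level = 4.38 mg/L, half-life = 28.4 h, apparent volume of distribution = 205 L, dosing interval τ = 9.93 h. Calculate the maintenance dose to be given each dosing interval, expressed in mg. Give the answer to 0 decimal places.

k = ln2 / t½ = 0.693147 / 28.4 = 0.02441 h⁻¹
CL = k × Vd = 0.02441 × 205 = 5.004 L/h
At steady state, Dose/τ = Css × CL.
Dose = Css × CL × τ = 4.38 × 5.004 × 9.93 = 217.6 mg

218 mg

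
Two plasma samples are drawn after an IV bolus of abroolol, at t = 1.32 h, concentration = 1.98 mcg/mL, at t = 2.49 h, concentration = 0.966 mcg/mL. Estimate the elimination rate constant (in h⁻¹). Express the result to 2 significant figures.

0.61 h⁻¹

k = ln(C₁/C₂) / (t₂ − t₁) = ln(1.98/0.966) / (2.49 − 1.32)
  = 0.7177 / 1.170 = 0.6134 h⁻¹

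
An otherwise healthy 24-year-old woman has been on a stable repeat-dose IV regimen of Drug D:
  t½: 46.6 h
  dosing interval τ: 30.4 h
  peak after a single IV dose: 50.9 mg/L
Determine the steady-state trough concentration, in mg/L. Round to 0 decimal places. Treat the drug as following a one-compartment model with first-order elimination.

89 mg/L

k = ln2 / t½ = 0.693147 / 46.6 = 0.01487 h⁻¹
e^(−kτ) = e^(−0.01487 × 30.4) = 0.6363
Accumulation ratio R = 1 / (1 − e^(−kτ)) = 1 / (1 − 0.6363) = 2.750
Steady-state trough = C₀ × R × e^(−kτ) = 50.9 × 2.750 × 0.6363 = 89.07 mg/L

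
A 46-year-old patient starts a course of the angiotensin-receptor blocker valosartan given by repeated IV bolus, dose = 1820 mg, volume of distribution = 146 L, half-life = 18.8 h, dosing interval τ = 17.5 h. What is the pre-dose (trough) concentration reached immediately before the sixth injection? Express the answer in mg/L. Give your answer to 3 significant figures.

C₀ per dose = Dose / Vd = 1820 / 146 = 12.47 mg/L
k = ln2 / t½ = 0.693147 / 18.8 = 0.03687 h⁻¹
Fraction remaining after one interval: r = e^(−kτ) = e^(−0.03687 × 17.5) = 0.5245
Before dose 6, 5 doses have been given (aged 1τ, 2τ, 3τ, 4τ, 5τ).
C_trough = C₀ × (r + r² + … + r^5) = C₀ × r(1−r^5)/(1−r)
        = 12.47 × 0.5245 × (1 − 0.03969) / (1 − 0.5245) = 13.21 mg/L

13.2 mg/L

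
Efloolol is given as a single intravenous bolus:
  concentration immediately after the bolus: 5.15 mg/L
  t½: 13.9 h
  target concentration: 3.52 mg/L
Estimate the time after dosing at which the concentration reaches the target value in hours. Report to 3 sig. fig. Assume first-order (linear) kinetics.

k = ln2 / t½ = 0.693147 / 13.9 = 0.04987 h⁻¹
t = ln(C₀ / C) / k = ln(5.150 / 3.52) / 0.04987
  = ln(1.463) / 0.04987 = 0.3805 / 0.04987 = 7.630 h

7.63 h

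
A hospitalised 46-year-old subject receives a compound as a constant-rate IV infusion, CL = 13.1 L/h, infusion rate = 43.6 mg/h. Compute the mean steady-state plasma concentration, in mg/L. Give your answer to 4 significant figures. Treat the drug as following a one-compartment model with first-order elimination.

3.328 mg/L

At steady state Css = R₀ / CL = 43.6 / 13.10 = 3.328 mg/L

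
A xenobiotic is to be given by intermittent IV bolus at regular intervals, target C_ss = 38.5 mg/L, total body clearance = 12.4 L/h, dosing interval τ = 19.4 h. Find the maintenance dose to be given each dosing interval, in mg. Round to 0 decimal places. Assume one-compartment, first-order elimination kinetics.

At steady state, Dose/τ = Css × CL.
Dose = Css × CL × τ = 38.5 × 12.40 × 19.4 = 9262 mg

9262 mg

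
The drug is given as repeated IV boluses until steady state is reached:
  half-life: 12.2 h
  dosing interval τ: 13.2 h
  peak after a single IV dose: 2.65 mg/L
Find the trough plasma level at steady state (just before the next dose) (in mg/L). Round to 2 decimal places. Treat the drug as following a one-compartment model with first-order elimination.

k = ln2 / t½ = 0.693147 / 12.2 = 0.05682 h⁻¹
e^(−kτ) = e^(−0.05682 × 13.2) = 0.4724
Accumulation ratio R = 1 / (1 − e^(−kτ)) = 1 / (1 − 0.4724) = 1.895
Steady-state trough = C₀ × R × e^(−kτ) = 2.65 × 1.895 × 0.4724 = 2.372 mg/L

2.37 mg/L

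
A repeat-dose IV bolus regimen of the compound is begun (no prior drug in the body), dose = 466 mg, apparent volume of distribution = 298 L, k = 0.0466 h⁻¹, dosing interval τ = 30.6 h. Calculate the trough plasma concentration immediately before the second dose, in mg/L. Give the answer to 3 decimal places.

0.376 mg/L

C₀ per dose = Dose / Vd = 466 / 298 = 1.564 mg/L
Fraction remaining after one interval: r = e^(−kτ) = e^(−0.04660 × 30.6) = 0.2403
Before dose 2, 1 dose has been given (aged 1τ).
C_trough = C₀ × r = 1.564 × 0.2403 = 0.3758 mg/L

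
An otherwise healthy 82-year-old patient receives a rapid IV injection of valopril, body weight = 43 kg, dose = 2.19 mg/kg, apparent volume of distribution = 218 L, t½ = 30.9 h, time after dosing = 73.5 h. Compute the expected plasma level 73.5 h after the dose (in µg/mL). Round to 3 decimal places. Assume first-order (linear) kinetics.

0.083 µg/mL

Total dose = 2.19 × 43 = 94.17 mg
C₀ = Dose / Vd = 94.17 / 218 = 0.4320 mg/L
k = ln2 / t½ = 0.693147 / 30.9 = 0.02243 h⁻¹
C = C₀ · e^(−k·t) = 0.4320 × e^(−0.02243 × 73.5)
  = 0.4320 × 0.1923 = 0.08307 mg/L
(0.08307 mg/L = 0.08307 µg/mL)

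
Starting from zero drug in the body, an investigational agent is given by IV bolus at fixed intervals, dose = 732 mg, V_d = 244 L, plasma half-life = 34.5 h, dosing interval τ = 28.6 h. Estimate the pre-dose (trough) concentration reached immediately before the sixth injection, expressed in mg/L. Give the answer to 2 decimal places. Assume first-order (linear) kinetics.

3.65 mg/L

C₀ per dose = Dose / Vd = 732 / 244 = 3.000 mg/L
k = ln2 / t½ = 0.693147 / 34.5 = 0.02009 h⁻¹
Fraction remaining after one interval: r = e^(−kτ) = e^(−0.02009 × 28.6) = 0.5629
Before dose 6, 5 doses have been given (aged 1τ, 2τ, 3τ, 4τ, 5τ).
C_trough = C₀ × (r + r² + … + r^5) = C₀ × r(1−r^5)/(1−r)
        = 3.000 × 0.5629 × (1 − 0.05651) / (1 − 0.5629) = 3.645 mg/L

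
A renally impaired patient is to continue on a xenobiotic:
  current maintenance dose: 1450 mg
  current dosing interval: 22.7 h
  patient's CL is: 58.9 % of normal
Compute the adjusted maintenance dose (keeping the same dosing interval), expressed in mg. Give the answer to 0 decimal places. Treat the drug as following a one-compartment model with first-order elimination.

854 mg

To keep the same average steady-state level, dosing rate must scale with clearance.
CL ratio = 58.9 / 100 = 0.5890
New dose (same interval) = 1450 × 0.5890 = 854.1 mg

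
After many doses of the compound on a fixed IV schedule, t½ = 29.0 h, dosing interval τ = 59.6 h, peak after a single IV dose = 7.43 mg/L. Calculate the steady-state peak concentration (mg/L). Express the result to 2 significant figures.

k = ln2 / t½ = 0.693147 / 29.0 = 0.02390 h⁻¹
e^(−kτ) = e^(−0.02390 × 59.6) = 0.2406
Accumulation ratio R = 1 / (1 − e^(−kτ)) = 1 / (1 − 0.2406) = 1.317
Steady-state peak = C₀ × R = 7.43 × 1.317 = 9.785 mg/L

9.8 mg/L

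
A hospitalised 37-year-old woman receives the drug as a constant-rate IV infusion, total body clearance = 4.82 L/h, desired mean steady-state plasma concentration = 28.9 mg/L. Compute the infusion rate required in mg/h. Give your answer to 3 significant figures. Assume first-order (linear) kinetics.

139 mg/h

At steady state, infusion rate R₀ = Css × CL = 28.9 × 4.820 = 139.3 mg/h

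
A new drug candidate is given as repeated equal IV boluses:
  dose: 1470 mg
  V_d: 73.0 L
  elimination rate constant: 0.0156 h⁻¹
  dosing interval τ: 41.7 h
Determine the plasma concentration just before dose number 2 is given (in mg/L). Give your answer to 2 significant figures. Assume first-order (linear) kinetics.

C₀ per dose = Dose / Vd = 1470 / 73.0 = 20.14 mg/L
Fraction remaining after one interval: r = e^(−kτ) = e^(−0.01560 × 41.7) = 0.5218
Before dose 2, 1 dose has been given (aged 1τ).
C_trough = C₀ × r = 20.14 × 0.5218 = 10.51 mg/L

11 mg/L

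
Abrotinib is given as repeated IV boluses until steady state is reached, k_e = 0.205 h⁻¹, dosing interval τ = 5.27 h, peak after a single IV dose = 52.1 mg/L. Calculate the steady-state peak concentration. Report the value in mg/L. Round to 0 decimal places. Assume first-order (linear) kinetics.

e^(−kτ) = e^(−0.2050 × 5.27) = 0.3395
Accumulation ratio R = 1 / (1 − e^(−kτ)) = 1 / (1 − 0.3395) = 1.514
Steady-state peak = C₀ × R = 52.1 × 1.514 = 78.88 mg/L

79 mg/L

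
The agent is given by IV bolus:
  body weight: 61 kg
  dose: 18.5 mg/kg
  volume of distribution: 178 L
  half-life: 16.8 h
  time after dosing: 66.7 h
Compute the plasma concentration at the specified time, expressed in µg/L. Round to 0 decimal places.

405 µg/L

Total dose = 18.5 × 61 = 1129 mg
C₀ = Dose / Vd = 1129 / 178 = 6.343 mg/L
k = ln2 / t½ = 0.693147 / 16.8 = 0.04126 h⁻¹
C = C₀ · e^(−k·t) = 6.343 × e^(−0.04126 × 66.7)
  = 6.343 × 0.06380 = 0.4047 mg/L
Convert: 0.4047 mg/L × 1000 = 404.7 µg/L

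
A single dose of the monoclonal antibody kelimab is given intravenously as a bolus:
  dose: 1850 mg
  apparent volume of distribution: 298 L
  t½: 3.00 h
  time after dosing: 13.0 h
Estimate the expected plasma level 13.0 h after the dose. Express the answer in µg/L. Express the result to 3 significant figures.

308 µg/L

C₀ = Dose / Vd = 1850 / 298 = 6.208 mg/L
k = ln2 / t½ = 0.693147 / 3.00 = 0.2310 h⁻¹
C = C₀ · e^(−k·t) = 6.208 × e^(−0.2310 × 13.0)
  = 6.208 × 0.04964 = 0.3082 mg/L
Convert: 0.3082 mg/L × 1000 = 308.2 µg/L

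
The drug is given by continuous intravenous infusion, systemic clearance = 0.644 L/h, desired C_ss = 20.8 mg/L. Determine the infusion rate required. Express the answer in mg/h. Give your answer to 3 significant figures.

13.4 mg/h

At steady state, infusion rate R₀ = Css × CL = 20.8 × 0.6440 = 13.40 mg/h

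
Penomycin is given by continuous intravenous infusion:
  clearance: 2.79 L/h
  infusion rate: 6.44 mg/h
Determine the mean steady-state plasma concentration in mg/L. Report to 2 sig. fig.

2.3 mg/L

At steady state Css = R₀ / CL = 6.44 / 2.790 = 2.308 mg/L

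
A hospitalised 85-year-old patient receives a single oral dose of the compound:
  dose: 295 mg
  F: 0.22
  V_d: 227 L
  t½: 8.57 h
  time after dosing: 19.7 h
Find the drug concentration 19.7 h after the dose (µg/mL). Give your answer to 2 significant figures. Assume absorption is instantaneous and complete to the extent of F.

0.058 µg/mL

Amount reaching circulation = F × Dose = 0.22 × 295.0 = 64.90 mg
C₀ = F·Dose / Vd = 64.90 / 227 = 0.2859 mg/L
k = ln2 / t½ = 0.693147 / 8.57 = 0.08088 h⁻¹
C = C₀ · e^(−k·t) = 0.2859 × e^(−0.08088 × 19.7)
  = 0.2859 × 0.2032 = 0.05809 mg/L
(0.05809 mg/L = 0.05809 µg/mL)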